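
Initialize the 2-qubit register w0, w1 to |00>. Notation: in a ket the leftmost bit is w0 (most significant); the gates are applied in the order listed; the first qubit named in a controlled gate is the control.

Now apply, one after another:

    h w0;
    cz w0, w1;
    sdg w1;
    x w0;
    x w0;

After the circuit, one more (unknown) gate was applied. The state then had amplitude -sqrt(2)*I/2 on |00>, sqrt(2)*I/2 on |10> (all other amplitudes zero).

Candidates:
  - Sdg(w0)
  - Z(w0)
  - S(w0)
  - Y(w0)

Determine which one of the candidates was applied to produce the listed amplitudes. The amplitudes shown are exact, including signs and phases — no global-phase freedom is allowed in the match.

The applied gate was Y(w0). Key observation: the block from step 4 through step 5 cancels to the identity and can be dropped.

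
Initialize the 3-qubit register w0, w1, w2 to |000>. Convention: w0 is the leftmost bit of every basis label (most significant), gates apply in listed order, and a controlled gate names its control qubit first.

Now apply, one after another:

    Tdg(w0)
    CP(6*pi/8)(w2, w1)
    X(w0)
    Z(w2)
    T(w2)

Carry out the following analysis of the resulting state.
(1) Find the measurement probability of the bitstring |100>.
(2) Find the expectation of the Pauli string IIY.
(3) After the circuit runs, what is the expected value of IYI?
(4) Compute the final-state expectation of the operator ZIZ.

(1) A full measurement returns |100> with probability 1.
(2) In the final state, IIY has expectation 0.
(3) The expectation value of IYI is 0.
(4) The expectation value of ZIZ is -1.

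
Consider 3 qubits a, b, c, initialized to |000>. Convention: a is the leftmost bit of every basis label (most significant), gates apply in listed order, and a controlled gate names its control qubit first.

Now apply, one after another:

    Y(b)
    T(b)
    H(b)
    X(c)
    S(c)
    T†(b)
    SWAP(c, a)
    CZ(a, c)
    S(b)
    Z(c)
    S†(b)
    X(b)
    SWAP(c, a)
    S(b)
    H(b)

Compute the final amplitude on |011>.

|011> carries amplitude 1/2 + exp(3*I*pi/4)/2 in the final state.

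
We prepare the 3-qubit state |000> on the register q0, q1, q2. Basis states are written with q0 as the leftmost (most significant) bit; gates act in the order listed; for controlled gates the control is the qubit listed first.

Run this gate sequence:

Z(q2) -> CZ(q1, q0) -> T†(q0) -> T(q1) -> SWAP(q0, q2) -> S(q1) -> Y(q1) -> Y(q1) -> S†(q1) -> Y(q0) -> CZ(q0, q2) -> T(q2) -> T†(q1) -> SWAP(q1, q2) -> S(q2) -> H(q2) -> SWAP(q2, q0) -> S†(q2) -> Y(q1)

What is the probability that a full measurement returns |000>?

The probability of measuring |000> is 0.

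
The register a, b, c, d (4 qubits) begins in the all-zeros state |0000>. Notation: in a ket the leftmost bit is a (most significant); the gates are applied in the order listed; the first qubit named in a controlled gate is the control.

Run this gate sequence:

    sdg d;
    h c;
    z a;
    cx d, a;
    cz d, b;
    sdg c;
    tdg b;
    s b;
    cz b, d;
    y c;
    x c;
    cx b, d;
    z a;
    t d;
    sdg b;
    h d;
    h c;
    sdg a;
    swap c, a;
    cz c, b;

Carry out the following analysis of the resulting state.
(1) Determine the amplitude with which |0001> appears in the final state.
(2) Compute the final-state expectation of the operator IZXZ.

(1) The amplitude on |0001> is sqrt(2)*(-1 + I)/4.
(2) In the final state, IZXZ has expectation 0.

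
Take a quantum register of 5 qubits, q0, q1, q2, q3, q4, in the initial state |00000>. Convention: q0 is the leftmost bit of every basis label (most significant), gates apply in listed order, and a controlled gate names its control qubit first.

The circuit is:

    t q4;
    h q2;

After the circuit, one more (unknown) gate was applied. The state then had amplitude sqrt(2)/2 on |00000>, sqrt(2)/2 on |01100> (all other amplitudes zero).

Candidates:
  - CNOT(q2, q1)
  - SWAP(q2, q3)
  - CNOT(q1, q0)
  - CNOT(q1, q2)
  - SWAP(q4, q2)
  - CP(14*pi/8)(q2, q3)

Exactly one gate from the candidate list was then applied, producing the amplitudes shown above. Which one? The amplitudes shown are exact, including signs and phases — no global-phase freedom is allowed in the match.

The applied gate was CNOT(q2, q1).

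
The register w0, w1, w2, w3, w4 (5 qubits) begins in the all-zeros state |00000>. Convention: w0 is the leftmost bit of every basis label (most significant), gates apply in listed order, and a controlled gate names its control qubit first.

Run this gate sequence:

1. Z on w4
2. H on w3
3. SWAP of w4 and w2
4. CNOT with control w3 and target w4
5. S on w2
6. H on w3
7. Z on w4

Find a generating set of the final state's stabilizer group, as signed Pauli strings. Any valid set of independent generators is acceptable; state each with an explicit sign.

The final state is stabilized by the group generated by +IIIXZ, -IIIZX, +ZIIII, +IZIII, +IIZII; other independent generating sets are equally valid.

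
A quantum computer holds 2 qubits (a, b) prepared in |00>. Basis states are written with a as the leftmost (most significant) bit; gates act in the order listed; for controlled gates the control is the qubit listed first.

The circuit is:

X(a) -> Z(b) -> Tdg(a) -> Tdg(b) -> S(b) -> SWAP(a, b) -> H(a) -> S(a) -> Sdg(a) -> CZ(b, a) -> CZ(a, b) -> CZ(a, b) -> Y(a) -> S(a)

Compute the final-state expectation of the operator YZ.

The expectation value of YZ is -1.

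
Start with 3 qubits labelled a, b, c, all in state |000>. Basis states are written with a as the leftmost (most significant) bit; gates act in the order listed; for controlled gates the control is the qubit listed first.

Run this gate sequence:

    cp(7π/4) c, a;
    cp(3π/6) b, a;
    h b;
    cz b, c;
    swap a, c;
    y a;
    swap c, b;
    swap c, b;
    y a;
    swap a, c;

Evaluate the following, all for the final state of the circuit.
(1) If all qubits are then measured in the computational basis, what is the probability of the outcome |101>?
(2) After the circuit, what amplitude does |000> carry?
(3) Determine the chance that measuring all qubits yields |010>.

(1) The probability of measuring |101> is 0. Key observation: gates 5-10 undo each other exactly, leaving only the rest of the circuit to track.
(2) The final state's coefficient on |000> equals sqrt(2)/2.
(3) Outcome |010> occurs with probability 1/2.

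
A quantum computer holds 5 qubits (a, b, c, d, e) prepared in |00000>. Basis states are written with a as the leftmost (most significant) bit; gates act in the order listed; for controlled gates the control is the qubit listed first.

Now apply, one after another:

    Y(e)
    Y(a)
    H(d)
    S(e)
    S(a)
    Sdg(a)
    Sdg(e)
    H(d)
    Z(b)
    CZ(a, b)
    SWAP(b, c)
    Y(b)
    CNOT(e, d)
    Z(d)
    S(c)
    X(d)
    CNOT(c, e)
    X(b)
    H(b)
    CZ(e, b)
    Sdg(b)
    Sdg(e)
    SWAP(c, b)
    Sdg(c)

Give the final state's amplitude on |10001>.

The amplitude on |10001> is sqrt(2)/2.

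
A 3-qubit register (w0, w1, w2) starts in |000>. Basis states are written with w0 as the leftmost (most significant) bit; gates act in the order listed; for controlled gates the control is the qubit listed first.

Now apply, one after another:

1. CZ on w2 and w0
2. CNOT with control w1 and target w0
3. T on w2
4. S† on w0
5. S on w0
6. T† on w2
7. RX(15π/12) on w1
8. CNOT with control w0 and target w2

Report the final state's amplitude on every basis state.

After the circuit, the state carries amplitude -sqrt(2 - sqrt(2))/2 on |000>, -I*sqrt(sqrt(2) + 2)/2 on |010>, and 0 on every other basis state.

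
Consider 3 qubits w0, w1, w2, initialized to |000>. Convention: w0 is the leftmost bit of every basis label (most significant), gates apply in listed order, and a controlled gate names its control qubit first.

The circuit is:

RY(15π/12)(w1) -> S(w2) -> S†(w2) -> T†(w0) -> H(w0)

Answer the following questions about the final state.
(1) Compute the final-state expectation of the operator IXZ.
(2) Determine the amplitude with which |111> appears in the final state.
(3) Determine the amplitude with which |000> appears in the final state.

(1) In the final state, IXZ has expectation -sqrt(2)/2. Key observation: steps 2-3 multiply out to the identity, so the circuit reduces to the remaining gates.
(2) The amplitude on |111> is 0.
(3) |000> carries amplitude -sqrt(4 - 2*sqrt(2))/4 in the final state.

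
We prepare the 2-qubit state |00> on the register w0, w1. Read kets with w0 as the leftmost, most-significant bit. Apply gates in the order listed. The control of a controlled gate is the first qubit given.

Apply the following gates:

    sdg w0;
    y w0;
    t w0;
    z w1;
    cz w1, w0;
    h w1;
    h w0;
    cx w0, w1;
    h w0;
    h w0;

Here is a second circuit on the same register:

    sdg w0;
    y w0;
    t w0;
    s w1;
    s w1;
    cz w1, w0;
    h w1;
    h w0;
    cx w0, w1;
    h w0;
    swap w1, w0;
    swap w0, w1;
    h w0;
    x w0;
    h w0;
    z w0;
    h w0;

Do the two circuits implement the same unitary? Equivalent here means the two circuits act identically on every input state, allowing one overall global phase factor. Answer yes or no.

Yes — the two circuits implement the same unitary up to a global phase.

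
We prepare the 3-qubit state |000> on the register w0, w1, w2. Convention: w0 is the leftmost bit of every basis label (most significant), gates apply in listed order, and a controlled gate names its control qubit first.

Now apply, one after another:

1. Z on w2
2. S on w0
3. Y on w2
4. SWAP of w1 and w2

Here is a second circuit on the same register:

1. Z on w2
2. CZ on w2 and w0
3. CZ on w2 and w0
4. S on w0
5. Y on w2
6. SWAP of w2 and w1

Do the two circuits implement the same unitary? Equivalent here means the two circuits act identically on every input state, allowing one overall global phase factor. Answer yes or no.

Yes — the two circuits implement the same unitary up to a global phase.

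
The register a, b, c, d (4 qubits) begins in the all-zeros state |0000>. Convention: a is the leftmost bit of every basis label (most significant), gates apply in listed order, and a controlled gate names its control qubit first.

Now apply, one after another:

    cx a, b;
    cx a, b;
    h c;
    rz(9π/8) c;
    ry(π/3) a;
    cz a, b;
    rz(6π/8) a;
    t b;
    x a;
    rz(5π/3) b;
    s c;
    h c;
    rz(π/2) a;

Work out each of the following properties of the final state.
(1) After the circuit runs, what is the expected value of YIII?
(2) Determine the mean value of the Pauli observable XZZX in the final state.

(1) In the final state, YIII has expectation -sqrt(6)/4. Key observation: the block from step 1 through step 2 cancels to the identity and can be dropped.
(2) The observable XZZX averages to 0.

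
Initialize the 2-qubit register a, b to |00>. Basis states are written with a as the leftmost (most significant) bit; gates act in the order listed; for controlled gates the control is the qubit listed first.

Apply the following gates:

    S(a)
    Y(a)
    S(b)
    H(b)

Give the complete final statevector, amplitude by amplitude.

After the circuit, the state carries amplitude 0 on |00>, 0 on |01>, sqrt(2)*I/2 on |10>, sqrt(2)*I/2 on |11>.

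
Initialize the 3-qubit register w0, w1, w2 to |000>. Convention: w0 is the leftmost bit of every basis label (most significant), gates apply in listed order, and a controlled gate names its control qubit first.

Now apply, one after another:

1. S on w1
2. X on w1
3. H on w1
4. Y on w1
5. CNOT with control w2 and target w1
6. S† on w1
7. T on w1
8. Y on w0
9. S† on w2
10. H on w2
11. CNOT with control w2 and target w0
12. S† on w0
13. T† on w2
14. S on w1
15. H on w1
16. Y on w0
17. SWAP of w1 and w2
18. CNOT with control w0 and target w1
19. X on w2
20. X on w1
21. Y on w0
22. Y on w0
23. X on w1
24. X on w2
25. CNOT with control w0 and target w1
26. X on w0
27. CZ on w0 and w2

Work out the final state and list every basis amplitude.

The final amplitudes are 0 on |000>, 0 on |001>, sqrt(2)*(-I - exp(I*pi/4))/4 on |010>, sqrt(2)*(-exp(I*pi/4) + I)/4 on |011>, sqrt(2)*(1 + exp(I*pi/4))/4 on |100>, sqrt(2)*(-1 + exp(I*pi/4))/4 on |101>, 0 on |110>, 0 on |111>.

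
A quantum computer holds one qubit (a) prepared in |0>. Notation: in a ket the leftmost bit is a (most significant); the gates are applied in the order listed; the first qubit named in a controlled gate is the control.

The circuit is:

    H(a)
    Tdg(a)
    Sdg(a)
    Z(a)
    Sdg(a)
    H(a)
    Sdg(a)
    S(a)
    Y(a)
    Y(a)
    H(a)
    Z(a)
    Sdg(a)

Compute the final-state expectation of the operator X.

The expectation value of X is sqrt(2)/2.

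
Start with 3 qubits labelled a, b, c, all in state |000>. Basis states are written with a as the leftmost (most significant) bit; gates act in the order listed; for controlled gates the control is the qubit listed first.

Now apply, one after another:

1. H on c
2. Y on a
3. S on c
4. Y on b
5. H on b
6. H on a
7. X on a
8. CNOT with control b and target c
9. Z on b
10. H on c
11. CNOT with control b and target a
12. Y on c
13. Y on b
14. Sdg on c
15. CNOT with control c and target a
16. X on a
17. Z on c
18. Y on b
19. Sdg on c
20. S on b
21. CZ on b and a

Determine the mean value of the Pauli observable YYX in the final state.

The expectation value of YYX is -1.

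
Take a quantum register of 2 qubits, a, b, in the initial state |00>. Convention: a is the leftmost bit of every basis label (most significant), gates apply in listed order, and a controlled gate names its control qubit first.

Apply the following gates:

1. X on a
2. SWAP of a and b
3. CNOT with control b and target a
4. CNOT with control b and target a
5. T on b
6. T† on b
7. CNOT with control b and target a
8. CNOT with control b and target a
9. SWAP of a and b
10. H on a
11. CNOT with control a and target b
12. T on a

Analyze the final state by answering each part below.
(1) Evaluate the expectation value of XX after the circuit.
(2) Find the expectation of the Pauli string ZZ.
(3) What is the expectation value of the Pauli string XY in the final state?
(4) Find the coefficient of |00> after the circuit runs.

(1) In the final state, XX has expectation -sqrt(2)/2. Key observation: the block from step 2 through step 9 cancels to the identity and can be dropped.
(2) In the final state, ZZ has expectation 1.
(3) The observable XY averages to -sqrt(2)/2.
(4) |00> carries amplitude sqrt(2)/2 in the final state.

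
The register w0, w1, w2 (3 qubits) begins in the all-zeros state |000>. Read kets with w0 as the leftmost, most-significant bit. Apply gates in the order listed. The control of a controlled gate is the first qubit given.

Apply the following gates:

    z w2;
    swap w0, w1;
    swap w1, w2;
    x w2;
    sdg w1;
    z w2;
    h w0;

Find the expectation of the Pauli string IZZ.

The observable IZZ averages to -1.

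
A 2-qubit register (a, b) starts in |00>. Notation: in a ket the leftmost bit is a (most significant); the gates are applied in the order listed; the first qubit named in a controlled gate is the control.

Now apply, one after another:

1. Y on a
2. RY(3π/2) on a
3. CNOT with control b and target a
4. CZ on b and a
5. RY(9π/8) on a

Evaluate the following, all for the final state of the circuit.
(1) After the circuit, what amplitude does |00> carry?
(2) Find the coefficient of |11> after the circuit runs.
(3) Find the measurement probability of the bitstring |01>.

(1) The final state's coefficient on |00> equals I*sin(5*pi/16).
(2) The amplitude on |11> is 0.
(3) The probability of measuring |01> is 0.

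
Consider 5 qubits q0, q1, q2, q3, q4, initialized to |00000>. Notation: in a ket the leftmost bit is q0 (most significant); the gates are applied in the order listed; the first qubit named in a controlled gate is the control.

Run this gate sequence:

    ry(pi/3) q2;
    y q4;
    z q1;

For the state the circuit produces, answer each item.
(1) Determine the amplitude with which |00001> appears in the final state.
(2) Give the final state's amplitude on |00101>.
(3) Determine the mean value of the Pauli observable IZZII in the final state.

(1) |00001> carries amplitude sqrt(3)*I/2 in the final state.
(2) |00101> carries amplitude I/2 in the final state.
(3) The expectation value of IZZII is 1/2.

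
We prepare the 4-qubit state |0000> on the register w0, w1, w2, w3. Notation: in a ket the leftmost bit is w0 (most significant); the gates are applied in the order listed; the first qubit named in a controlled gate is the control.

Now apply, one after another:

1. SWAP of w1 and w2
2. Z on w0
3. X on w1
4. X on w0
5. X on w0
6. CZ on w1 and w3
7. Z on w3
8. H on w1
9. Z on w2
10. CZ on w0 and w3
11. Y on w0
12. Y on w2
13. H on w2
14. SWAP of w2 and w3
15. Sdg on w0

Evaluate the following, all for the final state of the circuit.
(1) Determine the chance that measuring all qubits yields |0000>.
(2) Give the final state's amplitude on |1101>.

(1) Outcome |0000> occurs with probability 0.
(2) The amplitude on |1101> is I/2.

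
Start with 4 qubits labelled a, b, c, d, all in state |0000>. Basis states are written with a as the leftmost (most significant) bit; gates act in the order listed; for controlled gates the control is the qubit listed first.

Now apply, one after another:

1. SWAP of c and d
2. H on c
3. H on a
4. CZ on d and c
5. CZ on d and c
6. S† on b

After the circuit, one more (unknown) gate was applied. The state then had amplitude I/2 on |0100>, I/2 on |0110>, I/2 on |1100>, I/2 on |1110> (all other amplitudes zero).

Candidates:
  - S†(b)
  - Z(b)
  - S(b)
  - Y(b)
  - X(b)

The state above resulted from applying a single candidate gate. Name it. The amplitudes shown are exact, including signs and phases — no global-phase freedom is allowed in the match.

The applied gate was Y(b). Key observation: steps 4-5 multiply out to the identity, so the circuit reduces to the remaining gates.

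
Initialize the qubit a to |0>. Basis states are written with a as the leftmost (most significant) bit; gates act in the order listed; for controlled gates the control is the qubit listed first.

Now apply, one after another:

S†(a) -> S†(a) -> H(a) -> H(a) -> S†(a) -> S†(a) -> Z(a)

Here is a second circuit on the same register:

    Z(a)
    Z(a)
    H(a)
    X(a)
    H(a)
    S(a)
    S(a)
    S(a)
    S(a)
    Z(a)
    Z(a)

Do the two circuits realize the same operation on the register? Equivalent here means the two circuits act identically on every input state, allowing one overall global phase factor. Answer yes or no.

Yes — the two circuits implement the same unitary up to a global phase.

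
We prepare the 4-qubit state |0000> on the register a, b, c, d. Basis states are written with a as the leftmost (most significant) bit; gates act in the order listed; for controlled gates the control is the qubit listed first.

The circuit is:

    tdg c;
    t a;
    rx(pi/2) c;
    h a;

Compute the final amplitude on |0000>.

The final state's coefficient on |0000> equals 1/2.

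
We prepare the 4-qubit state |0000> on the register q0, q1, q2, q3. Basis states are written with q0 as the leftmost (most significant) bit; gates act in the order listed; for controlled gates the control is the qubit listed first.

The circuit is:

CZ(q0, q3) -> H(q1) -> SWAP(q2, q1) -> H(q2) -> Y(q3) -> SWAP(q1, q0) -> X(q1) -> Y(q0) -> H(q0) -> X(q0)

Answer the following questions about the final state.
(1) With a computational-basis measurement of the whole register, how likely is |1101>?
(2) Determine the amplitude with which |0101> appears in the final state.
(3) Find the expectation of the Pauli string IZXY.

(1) A full measurement returns |1101> with probability 1/2.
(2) |0101> carries amplitude sqrt(2)/2 in the final state.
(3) The observable IZXY averages to 0.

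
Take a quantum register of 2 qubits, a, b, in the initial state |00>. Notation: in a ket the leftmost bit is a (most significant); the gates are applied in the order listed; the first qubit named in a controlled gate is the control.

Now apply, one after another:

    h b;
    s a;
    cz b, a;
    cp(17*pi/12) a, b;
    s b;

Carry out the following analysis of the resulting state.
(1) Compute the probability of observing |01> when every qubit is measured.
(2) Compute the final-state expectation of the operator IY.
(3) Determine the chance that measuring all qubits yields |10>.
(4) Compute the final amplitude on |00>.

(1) A full measurement returns |01> with probability 1/2.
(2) In the final state, IY has expectation 1.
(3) The probability of measuring |10> is 0.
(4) The amplitude on |00> is sqrt(2)/2.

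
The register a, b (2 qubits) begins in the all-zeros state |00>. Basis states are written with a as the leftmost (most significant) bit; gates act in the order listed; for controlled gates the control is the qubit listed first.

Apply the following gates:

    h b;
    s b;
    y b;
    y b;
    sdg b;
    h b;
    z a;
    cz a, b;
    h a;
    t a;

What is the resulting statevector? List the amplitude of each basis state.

After the circuit, the state carries amplitude sqrt(2)/2 on |00>, 0 on |01>, sqrt(2)*exp(I*pi/4)/2 on |10>, 0 on |11>. Key observation: gates 1-6 undo each other exactly, leaving only the rest of the circuit to track.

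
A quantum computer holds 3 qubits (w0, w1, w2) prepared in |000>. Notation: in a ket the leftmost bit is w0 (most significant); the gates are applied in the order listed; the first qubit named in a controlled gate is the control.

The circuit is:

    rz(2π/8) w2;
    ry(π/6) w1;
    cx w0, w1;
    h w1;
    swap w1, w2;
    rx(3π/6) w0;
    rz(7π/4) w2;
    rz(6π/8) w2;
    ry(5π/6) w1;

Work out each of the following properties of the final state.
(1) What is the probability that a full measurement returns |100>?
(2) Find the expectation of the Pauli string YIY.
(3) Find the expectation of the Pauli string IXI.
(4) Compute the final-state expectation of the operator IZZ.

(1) A full measurement returns |100> with probability 3/16 - 3*sqrt(3)/32.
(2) In the final state, YIY has expectation -sqrt(3)/2.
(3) The expectation value of IXI is 1/2.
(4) The observable IZZ averages to -sqrt(3)/4.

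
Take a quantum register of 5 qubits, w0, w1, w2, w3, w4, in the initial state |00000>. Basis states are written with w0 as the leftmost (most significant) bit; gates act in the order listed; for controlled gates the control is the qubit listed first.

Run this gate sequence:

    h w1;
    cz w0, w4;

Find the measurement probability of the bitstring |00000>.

Outcome |00000> occurs with probability 1/2.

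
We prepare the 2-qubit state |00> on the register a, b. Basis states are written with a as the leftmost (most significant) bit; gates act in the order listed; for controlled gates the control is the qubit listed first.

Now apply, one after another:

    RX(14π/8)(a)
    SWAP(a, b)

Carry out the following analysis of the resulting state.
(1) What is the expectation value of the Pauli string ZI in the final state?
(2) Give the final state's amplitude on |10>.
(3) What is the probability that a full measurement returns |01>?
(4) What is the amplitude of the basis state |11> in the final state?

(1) The expectation value of ZI is 1.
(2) The amplitude on |10> is 0.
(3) Outcome |01> occurs with probability 1/2 - sqrt(2)/4.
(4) The final state's coefficient on |11> equals 0.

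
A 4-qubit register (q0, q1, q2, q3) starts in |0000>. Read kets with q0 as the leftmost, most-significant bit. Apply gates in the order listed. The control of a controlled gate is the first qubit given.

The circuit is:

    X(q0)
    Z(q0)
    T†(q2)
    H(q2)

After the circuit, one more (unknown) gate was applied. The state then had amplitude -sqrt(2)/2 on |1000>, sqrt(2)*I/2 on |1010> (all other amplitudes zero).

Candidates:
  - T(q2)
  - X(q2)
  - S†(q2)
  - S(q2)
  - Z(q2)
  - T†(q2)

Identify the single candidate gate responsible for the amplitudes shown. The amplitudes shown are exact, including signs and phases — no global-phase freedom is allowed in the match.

It was S†(q2) that produced the state shown.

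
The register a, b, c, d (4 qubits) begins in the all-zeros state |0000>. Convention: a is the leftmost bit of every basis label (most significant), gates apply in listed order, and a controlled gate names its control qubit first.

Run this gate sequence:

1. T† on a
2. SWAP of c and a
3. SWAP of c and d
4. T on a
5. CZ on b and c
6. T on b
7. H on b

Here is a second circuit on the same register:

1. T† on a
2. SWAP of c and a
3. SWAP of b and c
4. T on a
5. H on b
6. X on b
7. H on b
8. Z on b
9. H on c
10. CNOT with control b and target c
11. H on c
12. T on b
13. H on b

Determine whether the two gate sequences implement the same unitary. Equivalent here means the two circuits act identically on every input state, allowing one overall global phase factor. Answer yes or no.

No: there is an input state on which the two circuits produce genuinely different outputs (not merely differing by a phase).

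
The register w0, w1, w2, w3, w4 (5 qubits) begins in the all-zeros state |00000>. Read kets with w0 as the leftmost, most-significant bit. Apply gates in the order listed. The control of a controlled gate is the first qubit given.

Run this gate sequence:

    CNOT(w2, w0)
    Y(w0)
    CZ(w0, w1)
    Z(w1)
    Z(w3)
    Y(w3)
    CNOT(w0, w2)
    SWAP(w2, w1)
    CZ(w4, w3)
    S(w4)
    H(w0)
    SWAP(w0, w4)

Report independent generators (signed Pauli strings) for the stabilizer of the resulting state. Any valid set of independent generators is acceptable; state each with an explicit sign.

One valid set of independent stabilizer generators is -IIIIX, +ZIIII, -IZIII, +IIZII, -IIIZI (any independent generating set of the same group is equally correct).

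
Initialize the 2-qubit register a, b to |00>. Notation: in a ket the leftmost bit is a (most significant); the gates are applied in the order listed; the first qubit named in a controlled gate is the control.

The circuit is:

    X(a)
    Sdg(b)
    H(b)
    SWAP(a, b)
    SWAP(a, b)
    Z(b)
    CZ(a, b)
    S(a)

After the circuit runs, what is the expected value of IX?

In the final state, IX has expectation 1.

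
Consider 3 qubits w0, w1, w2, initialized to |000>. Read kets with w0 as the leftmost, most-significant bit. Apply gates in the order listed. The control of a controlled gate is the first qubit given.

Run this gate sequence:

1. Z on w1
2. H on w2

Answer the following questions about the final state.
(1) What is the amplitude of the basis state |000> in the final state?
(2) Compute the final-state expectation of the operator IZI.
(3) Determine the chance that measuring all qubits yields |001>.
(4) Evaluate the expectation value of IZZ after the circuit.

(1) |000> carries amplitude sqrt(2)/2 in the final state.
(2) The observable IZI averages to 1.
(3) A full measurement returns |001> with probability 1/2.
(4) The expectation value of IZZ is 0.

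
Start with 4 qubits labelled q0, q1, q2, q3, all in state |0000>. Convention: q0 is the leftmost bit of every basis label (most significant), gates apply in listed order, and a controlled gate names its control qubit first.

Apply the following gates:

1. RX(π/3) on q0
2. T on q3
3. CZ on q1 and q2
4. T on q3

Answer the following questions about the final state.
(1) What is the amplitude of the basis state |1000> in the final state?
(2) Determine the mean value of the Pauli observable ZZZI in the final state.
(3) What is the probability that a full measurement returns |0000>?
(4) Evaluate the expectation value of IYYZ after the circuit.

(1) |1000> carries amplitude -I/2 in the final state.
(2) In the final state, ZZZI has expectation 1/2.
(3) The probability of measuring |0000> is 3/4.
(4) The observable IYYZ averages to 0.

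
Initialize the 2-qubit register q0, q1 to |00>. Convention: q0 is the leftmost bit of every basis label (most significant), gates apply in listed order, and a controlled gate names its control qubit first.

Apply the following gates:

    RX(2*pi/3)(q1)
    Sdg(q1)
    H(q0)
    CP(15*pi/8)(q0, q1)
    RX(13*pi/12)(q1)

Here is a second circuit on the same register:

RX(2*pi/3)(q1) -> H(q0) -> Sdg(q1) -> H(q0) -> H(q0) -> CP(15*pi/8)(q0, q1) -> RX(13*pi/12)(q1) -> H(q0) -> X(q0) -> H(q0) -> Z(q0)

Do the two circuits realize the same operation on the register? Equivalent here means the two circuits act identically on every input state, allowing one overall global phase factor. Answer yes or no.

Yes: on every input state the two circuits agree up to one overall phase factor.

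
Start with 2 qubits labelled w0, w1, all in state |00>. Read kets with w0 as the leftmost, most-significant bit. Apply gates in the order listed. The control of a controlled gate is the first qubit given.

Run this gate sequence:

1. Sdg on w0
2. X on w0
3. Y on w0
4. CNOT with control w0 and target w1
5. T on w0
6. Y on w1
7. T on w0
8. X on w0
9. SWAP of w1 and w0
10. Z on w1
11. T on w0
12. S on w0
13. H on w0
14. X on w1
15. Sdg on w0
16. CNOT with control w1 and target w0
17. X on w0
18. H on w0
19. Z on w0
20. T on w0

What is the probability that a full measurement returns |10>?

The probability of measuring |10> is 1/2.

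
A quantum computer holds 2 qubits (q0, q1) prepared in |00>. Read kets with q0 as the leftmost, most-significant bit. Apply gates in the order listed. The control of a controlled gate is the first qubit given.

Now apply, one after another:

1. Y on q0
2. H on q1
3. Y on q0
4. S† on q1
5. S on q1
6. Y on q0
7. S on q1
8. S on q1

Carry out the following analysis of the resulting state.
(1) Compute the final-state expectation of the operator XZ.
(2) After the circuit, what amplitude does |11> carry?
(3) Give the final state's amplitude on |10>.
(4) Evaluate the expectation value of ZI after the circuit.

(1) In the final state, XZ has expectation 0.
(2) The amplitude on |11> is -sqrt(2)*I/2.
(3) The amplitude on |10> is sqrt(2)*I/2.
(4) In the final state, ZI has expectation -1.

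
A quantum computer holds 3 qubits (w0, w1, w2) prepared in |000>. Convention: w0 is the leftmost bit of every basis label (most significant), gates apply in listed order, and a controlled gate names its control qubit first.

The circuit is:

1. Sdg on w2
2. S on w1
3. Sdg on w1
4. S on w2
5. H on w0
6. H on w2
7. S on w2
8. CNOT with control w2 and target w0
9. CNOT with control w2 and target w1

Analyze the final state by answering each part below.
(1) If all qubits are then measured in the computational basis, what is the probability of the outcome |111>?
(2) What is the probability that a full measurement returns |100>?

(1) A full measurement returns |111> with probability 1/4. Key observation: gates 1-4 undo each other exactly, leaving only the rest of the circuit to track.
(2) A full measurement returns |100> with probability 1/4.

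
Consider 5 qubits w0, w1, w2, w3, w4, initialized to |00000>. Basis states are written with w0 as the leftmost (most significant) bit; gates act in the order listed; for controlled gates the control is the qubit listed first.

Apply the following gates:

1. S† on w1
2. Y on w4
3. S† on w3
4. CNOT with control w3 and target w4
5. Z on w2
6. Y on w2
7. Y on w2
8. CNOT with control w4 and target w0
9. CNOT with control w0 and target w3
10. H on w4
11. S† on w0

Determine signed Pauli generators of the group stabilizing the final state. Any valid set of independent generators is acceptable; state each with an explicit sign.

The final state is stabilized by the group generated by -IIIIX, -ZIIII, +IZIII, +IIZII, -IIIZI; other independent generating sets are equally valid.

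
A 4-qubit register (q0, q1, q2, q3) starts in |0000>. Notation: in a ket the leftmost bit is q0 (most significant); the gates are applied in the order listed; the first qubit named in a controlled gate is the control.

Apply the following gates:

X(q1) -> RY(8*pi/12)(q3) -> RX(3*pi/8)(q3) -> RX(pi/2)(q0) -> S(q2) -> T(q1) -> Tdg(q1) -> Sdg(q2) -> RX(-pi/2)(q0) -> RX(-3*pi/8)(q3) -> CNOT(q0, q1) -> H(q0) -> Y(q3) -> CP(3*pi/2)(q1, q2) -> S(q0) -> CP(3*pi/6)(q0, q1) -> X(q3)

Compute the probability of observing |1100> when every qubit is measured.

Outcome |1100> occurs with probability 1/8.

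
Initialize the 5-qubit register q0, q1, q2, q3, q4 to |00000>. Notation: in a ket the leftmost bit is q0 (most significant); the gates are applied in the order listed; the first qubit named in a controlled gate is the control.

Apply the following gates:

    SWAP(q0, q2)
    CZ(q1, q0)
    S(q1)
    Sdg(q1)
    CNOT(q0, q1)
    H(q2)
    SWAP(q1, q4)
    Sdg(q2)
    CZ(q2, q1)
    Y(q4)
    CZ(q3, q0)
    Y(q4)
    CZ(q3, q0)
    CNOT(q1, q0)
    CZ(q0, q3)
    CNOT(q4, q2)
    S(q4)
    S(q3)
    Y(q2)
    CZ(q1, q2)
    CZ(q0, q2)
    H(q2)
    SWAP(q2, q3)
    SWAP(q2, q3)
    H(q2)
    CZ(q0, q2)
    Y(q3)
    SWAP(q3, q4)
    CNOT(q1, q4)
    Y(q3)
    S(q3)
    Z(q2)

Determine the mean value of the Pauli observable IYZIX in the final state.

The observable IYZIX averages to 0. Key observation: gates 21-26 undo each other exactly, leaving only the rest of the circuit to track.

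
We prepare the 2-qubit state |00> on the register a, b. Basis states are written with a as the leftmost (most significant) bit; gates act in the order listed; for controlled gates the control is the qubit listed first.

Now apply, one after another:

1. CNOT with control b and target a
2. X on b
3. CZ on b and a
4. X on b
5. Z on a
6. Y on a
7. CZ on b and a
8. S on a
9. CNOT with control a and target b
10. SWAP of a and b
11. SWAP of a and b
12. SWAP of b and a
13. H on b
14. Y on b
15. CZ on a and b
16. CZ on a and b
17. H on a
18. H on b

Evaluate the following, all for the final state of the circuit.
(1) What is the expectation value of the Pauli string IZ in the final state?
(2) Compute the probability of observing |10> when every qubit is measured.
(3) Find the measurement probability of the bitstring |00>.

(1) In the final state, IZ has expectation 1.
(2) A full measurement returns |10> with probability 1/2.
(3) Outcome |00> occurs with probability 1/2.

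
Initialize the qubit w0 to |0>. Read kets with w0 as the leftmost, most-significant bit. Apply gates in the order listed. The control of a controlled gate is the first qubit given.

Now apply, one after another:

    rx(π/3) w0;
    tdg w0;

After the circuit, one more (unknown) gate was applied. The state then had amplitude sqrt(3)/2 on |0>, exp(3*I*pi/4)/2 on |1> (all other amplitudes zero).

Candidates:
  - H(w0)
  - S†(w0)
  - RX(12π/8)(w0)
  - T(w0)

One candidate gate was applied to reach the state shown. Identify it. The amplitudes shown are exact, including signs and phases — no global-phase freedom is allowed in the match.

The applied gate was S†(w0).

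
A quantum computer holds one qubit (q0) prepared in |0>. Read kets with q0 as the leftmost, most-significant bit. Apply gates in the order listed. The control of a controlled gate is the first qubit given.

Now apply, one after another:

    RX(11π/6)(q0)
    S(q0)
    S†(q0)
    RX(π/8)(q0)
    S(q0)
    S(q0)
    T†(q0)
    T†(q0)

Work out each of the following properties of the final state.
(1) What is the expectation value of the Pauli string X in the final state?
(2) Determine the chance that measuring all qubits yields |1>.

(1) In the final state, X has expectation -sqrt(sqrt(2) + 2)/4 + sqrt(6 - 3*sqrt(2))/4.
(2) The probability of measuring |1> is -sqrt(3*sqrt(2) + 6)/8 - sqrt(2 - sqrt(2))/8 + 1/2.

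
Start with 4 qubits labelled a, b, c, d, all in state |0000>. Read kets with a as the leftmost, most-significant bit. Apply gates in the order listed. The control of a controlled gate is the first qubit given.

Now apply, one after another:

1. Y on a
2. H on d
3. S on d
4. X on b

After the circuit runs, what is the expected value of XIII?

In the final state, XIII has expectation 0.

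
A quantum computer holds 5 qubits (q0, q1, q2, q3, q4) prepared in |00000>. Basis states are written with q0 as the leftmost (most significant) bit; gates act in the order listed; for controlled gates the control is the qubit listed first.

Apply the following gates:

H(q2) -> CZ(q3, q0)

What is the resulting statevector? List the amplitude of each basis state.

The final amplitudes are sqrt(2)/2 on |00000>, sqrt(2)/2 on |00100>, and 0 on every other basis state.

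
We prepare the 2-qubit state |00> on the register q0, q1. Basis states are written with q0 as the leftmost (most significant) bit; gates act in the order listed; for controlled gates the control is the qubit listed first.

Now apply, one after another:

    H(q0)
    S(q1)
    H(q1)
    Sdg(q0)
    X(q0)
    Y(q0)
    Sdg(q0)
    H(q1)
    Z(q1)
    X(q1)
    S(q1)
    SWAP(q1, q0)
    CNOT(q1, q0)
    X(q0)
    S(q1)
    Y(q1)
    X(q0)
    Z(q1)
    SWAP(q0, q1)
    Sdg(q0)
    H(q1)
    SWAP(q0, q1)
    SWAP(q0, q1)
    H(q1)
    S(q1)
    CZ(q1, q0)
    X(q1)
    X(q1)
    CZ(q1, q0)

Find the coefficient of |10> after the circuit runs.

|10> carries amplitude 0 in the final state. Key observation: the block from step 21 through step 24 cancels to the identity and can be dropped.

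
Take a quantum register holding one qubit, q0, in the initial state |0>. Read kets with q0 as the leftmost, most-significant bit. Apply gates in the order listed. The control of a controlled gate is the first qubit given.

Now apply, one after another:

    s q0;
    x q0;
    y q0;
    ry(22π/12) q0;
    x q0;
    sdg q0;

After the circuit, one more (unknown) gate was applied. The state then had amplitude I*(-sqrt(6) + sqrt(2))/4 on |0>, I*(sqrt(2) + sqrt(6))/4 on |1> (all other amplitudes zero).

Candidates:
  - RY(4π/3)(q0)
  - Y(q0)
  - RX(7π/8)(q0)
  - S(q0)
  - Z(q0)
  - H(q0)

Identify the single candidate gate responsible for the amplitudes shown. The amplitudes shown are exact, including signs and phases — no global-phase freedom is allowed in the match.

The applied gate was S(q0).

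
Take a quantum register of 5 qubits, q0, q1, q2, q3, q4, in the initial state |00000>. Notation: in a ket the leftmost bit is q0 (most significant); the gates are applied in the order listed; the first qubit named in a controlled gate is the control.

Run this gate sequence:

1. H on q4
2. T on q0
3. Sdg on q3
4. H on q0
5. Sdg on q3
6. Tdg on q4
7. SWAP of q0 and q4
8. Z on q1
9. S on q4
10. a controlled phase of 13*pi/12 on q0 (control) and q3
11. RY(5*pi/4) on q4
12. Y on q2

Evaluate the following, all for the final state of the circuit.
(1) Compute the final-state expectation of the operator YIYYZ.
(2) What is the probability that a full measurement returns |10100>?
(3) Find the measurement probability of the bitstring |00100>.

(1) In the final state, YIYYZ has expectation 0.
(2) Outcome |10100> occurs with probability 1/4.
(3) Outcome |00100> occurs with probability 1/4.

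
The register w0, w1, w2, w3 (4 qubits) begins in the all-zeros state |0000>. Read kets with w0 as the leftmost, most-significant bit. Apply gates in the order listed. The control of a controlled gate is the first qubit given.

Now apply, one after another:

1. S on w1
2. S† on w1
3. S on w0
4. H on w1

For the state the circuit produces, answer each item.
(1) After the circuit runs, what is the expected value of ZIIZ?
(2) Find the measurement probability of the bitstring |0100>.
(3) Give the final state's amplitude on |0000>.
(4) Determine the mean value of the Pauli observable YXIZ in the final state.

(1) In the final state, ZIIZ has expectation 1. Key observation: steps 1-2 multiply out to the identity, so the circuit reduces to the remaining gates.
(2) The probability of measuring |0100> is 1/2.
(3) |0000> carries amplitude sqrt(2)/2 in the final state.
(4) The expectation value of YXIZ is 0.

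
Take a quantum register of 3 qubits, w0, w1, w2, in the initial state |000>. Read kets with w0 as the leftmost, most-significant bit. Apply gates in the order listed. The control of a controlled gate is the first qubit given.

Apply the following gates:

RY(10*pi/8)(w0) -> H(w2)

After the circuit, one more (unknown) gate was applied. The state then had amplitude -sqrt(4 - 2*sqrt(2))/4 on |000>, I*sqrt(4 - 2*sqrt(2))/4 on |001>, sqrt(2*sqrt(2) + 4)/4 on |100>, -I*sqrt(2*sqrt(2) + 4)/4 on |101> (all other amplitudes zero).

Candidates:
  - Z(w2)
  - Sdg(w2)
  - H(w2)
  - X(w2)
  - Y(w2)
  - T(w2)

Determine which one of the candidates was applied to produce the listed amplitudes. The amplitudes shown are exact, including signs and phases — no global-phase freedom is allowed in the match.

It was Sdg(w2) that produced the state shown.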